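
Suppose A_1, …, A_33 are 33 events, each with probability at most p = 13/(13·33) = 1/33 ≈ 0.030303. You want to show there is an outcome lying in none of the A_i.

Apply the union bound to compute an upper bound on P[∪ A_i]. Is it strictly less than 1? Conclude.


Union bound: P[∪_{i=1}^{33} A_i] ≤ Σ_i P[A_i] ≤ 33·p = 33·(1/33) = 1.
Numerically: 1 ≈ 1.000000.
Is 1 < 1? NO.
Since the bound 1 is ≥ 1, the union bound is uninformative here; it does NOT by itself certify existence.

33·p = 1 ≈ 1.000000; existence NOT certified by the union bound.


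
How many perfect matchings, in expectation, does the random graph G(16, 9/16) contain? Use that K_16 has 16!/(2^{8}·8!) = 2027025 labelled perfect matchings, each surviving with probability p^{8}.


K_16 has 16!/(2^{8}·8!) = 2027025 labelled perfect matchings.
For each such perfect matching H, let X_H = 1 if all 8 edges of H are present in G. Then P[X_H = 1] = p^{8} = (9/16)^{8} = 43046721/4294967296.
By linearity of expectation: E[X] = Σ_H E[X_H] = 2027025 · p^{8} = 2027025 · 43046721/4294967296 = 87256779635025/4294967296.
Numerically: E[X] ≈ 20316.

E[X] = 2027025 · (9/16)^{8} = 87256779635025/4294967296 ≈ 20316.


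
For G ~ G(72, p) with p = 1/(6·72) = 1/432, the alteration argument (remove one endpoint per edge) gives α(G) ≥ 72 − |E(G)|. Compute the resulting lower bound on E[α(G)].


E[|E(G)|] = C(72, 2)·p = 2556 · (1/432) = 71/12.
E[α(G)] ≥ n − E[|E(G)|] = 72 − 71/12 = 793/12.
Numerically: ≈ 66.083.
(This is only a lower bound; the true E[α(G)] may be larger.)

E[α(G)] ≥ 793/12 ≈ 66.083.


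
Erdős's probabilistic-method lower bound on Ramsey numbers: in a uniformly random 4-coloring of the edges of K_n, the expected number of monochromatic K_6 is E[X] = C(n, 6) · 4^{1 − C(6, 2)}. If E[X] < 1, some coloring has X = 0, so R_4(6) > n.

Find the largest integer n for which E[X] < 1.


We need C(n, 6) · 4^{1 − 15} < 1, i.e. C(n, 6) < 4^{15 − 1} = 268435456.
Check values of n near the boundary:
  n = 73: C(73, 6) = 170230452; 170230452 < 268435456? YES
  n = 74: C(74, 6) = 185250786; 185250786 < 268435456? YES
  n = 75: C(75, 6) = 201359550; 201359550 < 268435456? YES
  n = 76: C(76, 6) = 218618940; 218618940 < 268435456? YES
  n = 77: C(77, 6) = 237093780; 237093780 < 268435456? YES
  n = 78: C(78, 6) = 256851595; 256851595 < 268435456? YES
  n = 79: C(79, 6) = 277962685; 277962685 < 268435456? NO
  n = 80: C(80, 6) = 300500200; 300500200 < 268435456? NO
  n = 81: C(81, 6) = 324540216; 324540216 < 268435456? NO
The largest n with C(n, 6) < 268435456 is n = 78 (where E[X] = 256851595/268435456 ≈ 0.9568). Hence R_4(6) > 78, i.e. R_4(6) ≥ 79.

Largest n = 78; hence R_4(6) > 78.


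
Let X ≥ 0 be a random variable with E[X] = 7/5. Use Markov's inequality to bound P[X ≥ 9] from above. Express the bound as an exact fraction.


μ = E[X] = 7/5, a = 9.
Markov: P[X ≥ 9] ≤ μ/a = (7/5)/9 = 7/45.
Numerically: ≈ 0.1556.
(Since a = 9 > μ = 1.4000, the bound 7/45 is < 1 and informative.)

P[X ≥ 9] ≤ 7/45 ≈ 0.1556.


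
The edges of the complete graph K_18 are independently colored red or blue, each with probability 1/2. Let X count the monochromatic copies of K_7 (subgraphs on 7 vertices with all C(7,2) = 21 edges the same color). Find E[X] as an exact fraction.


Let X = Σ_S X_S over the C(18, 7) = 31824 subsets S of size 7, where X_S = 1 if the K_7 on S is monochromatic.
For a fixed S, the K_7 on S has C(7, 2) = 21 edges. P[all 21 edges red] = (1/2)^21, and likewise for blue, so P[monochromatic] = 2·(1/2)^21 = 2^{1 − 21} = 1/1048576.
Summing: E[X] = C(18, 7) · 2^{1 − 21} = 31824 · 1/1048576 = 1989/65536.
Numerically: E[X] ≈ 0.03035.

E[X] = C(18,7)·2^(1−C(7,2)) = 1989/65536 ≈ 0.03035.


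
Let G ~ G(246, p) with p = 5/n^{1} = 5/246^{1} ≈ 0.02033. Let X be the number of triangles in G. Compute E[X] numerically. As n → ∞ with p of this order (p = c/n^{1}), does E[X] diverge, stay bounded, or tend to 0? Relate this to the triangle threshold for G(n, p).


Number of potential triangles: C(246, 3) = 2450980.
Each occurs with probability p³ ≈ (0.02033)³ ≈ 8.396624e-06.
By linearity: E[X] = C(246, 3)·p³ ≈ 2450980 · 8.396624e-06 ≈ 20.5800.
Here α = 1, so p = 5/n is exactly at the triangle threshold p ~ 1/n. Asymptotically E[X] → c³/6 = 5³/6 = 125/6 ≈ 20.8333, a bounded constant. In this regime the triangle count is asymptotically Poisson(c³/6).

E[X] ≈ 20.5800; in regime p = Θ(1/n^{1}) E[X] stays bounded (at the triangle threshold p ~ 1/n).


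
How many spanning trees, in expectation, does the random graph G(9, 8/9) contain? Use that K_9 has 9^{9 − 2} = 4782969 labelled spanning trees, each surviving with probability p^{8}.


K_9 has 9^{9 − 2} = 4782969 labelled spanning trees.
For each such spanning tree H, let X_H = 1 if all 8 edges of H are present in G. Then P[X_H = 1] = p^{8} = (8/9)^{8} = 16777216/43046721.
By linearity of expectation: E[X] = Σ_H E[X_H] = 4782969 · p^{8} = 4782969 · 16777216/43046721 = 16777216/9.
Numerically: E[X] ≈ 1.86e+06.

E[X] = 4782969 · (8/9)^{8} = 16777216/9 ≈ 1.86e+06.


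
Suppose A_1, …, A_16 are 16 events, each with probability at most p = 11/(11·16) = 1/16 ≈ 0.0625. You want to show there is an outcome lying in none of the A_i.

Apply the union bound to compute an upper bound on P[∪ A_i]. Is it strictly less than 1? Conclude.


Union bound: P[∪_{i=1}^{16} A_i] ≤ Σ_i P[A_i] ≤ 16·p = 16·(1/16) = 1.
Numerically: 1 ≈ 1.0000.
Is 1 < 1? NO.
Since the bound 1 is ≥ 1, the union bound is uninformative here; it does NOT by itself certify existence.

16·p = 1 ≈ 1.0000; existence NOT certified by the union bound.


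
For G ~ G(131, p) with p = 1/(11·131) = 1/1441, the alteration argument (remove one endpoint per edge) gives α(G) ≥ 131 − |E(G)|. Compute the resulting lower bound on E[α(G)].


E[|E(G)|] = C(131, 2)·p = 8515 · (1/1441) = 65/11.
E[α(G)] ≥ n − E[|E(G)|] = 131 − 65/11 = 1376/11.
Numerically: ≈ 125.091.
(This is only a lower bound; the true E[α(G)] may be larger.)

E[α(G)] ≥ 1376/11 ≈ 125.091.


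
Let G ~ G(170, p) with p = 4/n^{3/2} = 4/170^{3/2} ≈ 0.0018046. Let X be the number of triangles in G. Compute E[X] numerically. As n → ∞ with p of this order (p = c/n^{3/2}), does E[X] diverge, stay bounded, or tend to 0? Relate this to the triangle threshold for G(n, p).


Number of potential triangles: C(170, 3) = 804440.
Each occurs with probability p³ ≈ (0.0018046)³ ≈ 5.8770560e-09.
By linearity: E[X] = C(170, 3)·p³ ≈ 804440 · 5.8770560e-09 ≈ 0.00473.
Since α = 3/2 > 1, p = c/n^{3/2} = o(1/n) is below the triangle threshold p ~ 1/n. Asymptotically E[X] ~ (c³/6)·n^{3(1−α)} = (4³/6)·n^{-1.5} → 0, so by Markov's inequality G has no triangles w.h.p.

E[X] ≈ 0.00473; in regime p = Θ(1/n^{3/2}) E[X] tends to 0 (below the triangle threshold p ~ 1/n).


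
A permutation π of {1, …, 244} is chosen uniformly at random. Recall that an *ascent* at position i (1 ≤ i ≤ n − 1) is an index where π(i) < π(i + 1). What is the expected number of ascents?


Write X = Σ X_I over i = 1, …, 243, with X_I the indicator of one ascent.
There are 243 indicators.
For each fixed i, the pair (π(i), π(i+1)) is a uniformly random ordered pair of distinct values from {1, …, 244}; by symmetry P[π(i) < π(i+1)] = 1/2.
By linearity: E[X] = 243 · (1/2) = (244 − 1) · (1/2) = 243/2 ≈ 121.50000.

E[X] = 243/2 = 121.50000.


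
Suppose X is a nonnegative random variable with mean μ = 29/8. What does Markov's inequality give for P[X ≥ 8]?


μ = E[X] = 29/8, a = 8.
Markov: P[X ≥ 8] ≤ μ/a = (29/8)/8 = 29/64.
Numerically: ≈ 0.453.
(Since a = 8 > μ = 3.625, the bound 29/64 is < 1 and informative.)

P[X ≥ 8] ≤ 29/64 ≈ 0.453.


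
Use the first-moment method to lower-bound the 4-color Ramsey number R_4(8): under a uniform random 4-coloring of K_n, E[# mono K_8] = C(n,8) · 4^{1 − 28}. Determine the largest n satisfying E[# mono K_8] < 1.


We need C(n, 8) · 4^{1 − 28} < 1, i.e. C(n, 8) < 4^{28 − 1} = 18014398509481984.
Check values of n near the boundary:
  n = 402: C(402, 8) = 15770615726749950; 15770615726749950 < 18014398509481984? YES
  n = 403: C(403, 8) = 16090020602228430; 16090020602228430 < 18014398509481984? YES
  n = 404: C(404, 8) = 16415071523485570; 16415071523485570 < 18014398509481984? YES
  n = 405: C(405, 8) = 16745853821188050; 16745853821188050 < 18014398509481984? YES
  n = 406: C(406, 8) = 17082453897995850; 17082453897995850 < 18014398509481984? YES
  n = 407: C(407, 8) = 17424959239309050; 17424959239309050 < 18014398509481984? YES
  n = 408: C(408, 8) = 17773458424095231; 17773458424095231 < 18014398509481984? YES
  n = 409: C(409, 8) = 18128041135797879; 18128041135797879 < 18014398509481984? NO
  n = 410: C(410, 8) = 18488798173326195; 18488798173326195 < 18014398509481984? NO
The largest n with C(n, 8) < 18014398509481984 is n = 408 (where E[X] = 17773458424095231/18014398509481984 ≈ 0.9866251). Hence R_4(8) > 408, i.e. R_4(8) ≥ 409.

Largest n = 408; hence R_4(8) > 408.


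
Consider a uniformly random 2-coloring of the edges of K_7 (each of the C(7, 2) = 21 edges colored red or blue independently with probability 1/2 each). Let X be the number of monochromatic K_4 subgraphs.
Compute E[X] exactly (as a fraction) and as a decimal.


Let X = Σ_S X_S over the C(7, 4) = 35 subsets S of size 4, where X_S = 1 if the K_4 on S is monochromatic.
For a fixed S, the K_4 on S has C(4, 2) = 6 edges. P[all 6 edges red] = (1/2)^6, and likewise for blue, so P[monochromatic] = 2·(1/2)^6 = 2^{1 − 6} = 1/32.
Summing: E[X] = C(7, 4) · 2^{1 − 6} = 35 · 1/32 = 35/32.
Numerically: E[X] ≈ 1.094.

E[X] = C(7,4)·2^(1−C(4,2)) = 35/32 ≈ 1.094.


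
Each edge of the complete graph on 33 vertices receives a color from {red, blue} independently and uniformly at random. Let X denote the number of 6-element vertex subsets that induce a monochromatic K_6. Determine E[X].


Let X = Σ_S X_S over the C(33, 6) = 1107568 subsets S of size 6, where X_S = 1 if the K_6 on S is monochromatic.
For a fixed S, the K_6 on S has C(6, 2) = 15 edges. P[all 15 edges red] = (1/2)^15, and likewise for blue, so P[monochromatic] = 2·(1/2)^15 = 2^{1 − 15} = 1/16384.
Summing: E[X] = C(33, 6) · 2^{1 − 15} = 1107568 · 1/16384 = 69223/1024.
Numerically: E[X] ≈ 67.600586.

E[X] = C(33,6)·2^(1−C(6,2)) = 69223/1024 ≈ 67.600586.


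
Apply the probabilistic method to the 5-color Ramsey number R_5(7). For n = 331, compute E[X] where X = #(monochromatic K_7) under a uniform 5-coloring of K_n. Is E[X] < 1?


E[X] = C(331, 7) · 5^{1 − 21} = 81027017349850 · 5^{−20} = 81027017349850/95367431640625.
As a reduced fraction: E[X] = 3241080693994/3814697265625 ≈ 0.8496299.
Is E[X] < 1? YES.
Since E[X] < 1, there exists a 5-coloring of K_{331} with no monochromatic K_7; hence R_5(7) > 331.

E[X] = 3241080693994/3814697265625 ≈ 0.8496299; E[X] < 1, so R_5(7) > 331.


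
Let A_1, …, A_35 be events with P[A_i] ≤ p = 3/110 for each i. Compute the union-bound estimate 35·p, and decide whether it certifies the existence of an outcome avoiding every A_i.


Union bound: P[∪_{i=1}^{35} A_i] ≤ Σ_i P[A_i] ≤ 35·p = 35·(3/110) = 21/22.
Numerically: 21/22 ≈ 0.955.
Is 21/22 < 1? YES.
Since P[∪ A_i] ≤ 21/22 < 1, the complement has P[∩ A_i^c] ≥ 1 − 21/22 = 1/22 > 0, so some outcome avoids every A_i.

35·p = 21/22 ≈ 0.955; existence CERTIFIED by the union bound.


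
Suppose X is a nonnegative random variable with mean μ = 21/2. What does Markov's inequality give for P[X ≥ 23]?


μ = E[X] = 21/2, a = 23.
Markov: P[X ≥ 23] ≤ μ/a = (21/2)/23 = 21/46.
Numerically: ≈ 0.456522.
(Since a = 23 > μ = 10.500000, the bound 21/46 is < 1 and informative.)

P[X ≥ 23] ≤ 21/46 ≈ 0.456522.


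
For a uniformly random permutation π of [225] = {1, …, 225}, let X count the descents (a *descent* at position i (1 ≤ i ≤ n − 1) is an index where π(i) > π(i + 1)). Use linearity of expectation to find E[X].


Write X = Σ X_I over i = 1, …, 224, with X_I the indicator of one descent.
There are 224 indicators.
For each fixed i, the pair (π(i), π(i+1)) is a uniformly random ordered pair of distinct values from {1, …, 225}; by symmetry P[π(i) > π(i+1)] = 1/2.
By linearity: E[X] = 224 · (1/2) = (225 − 1) · (1/2) = 112 ≈ 112.000000.

E[X] = 112 = 112.000000.


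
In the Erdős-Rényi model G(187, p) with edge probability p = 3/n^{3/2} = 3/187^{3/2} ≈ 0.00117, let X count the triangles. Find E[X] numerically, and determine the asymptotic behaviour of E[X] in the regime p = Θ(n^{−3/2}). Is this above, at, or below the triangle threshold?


Number of potential triangles: C(187, 3) = 1072445.
Each occurs with probability p³ ≈ (0.00117)³ ≈ 1.61464e-09.
By linearity: E[X] = C(187, 3)·p³ ≈ 1072445 · 1.61464e-09 ≈ 0.002.
Since α = 3/2 > 1, p = c/n^{3/2} = o(1/n) is below the triangle threshold p ~ 1/n. Asymptotically E[X] ~ (c³/6)·n^{3(1−α)} = (3³/6)·n^{-1.5} → 0, so by Markov's inequality G has no triangles w.h.p.

E[X] ≈ 0.002; in regime p = Θ(1/n^{3/2}) E[X] tends to 0 (below the triangle threshold p ~ 1/n).


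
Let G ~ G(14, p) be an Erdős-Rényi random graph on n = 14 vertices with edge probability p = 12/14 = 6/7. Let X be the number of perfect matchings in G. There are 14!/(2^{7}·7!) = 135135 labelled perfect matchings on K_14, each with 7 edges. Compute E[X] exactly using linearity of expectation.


K_14 has 14!/(2^{7}·7!) = 135135 labelled perfect matchings.
For each such perfect matching H, let X_H = 1 if all 7 edges of H are present in G. Then P[X_H = 1] = p^{7} = (6/7)^{7} = 279936/823543.
By linearity of expectation: E[X] = Σ_H E[X_H] = 135135 · p^{7} = 135135 · 279936/823543 = 5404164480/117649.
Numerically: E[X] ≈ 4.593e+04.

E[X] = 135135 · (6/7)^{7} = 5404164480/117649 ≈ 4.593e+04.


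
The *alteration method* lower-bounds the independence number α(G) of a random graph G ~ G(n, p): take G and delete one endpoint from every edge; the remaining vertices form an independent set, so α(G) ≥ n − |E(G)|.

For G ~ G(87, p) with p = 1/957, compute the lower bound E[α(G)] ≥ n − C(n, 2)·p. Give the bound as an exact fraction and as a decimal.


E[|E(G)|] = C(87, 2)·p = 3741 · (1/957) = 43/11.
E[α(G)] ≥ n − E[|E(G)|] = 87 − 43/11 = 914/11.
Numerically: ≈ 83.090909.
(This is only a lower bound; the true E[α(G)] may be larger.)

E[α(G)] ≥ 914/11 ≈ 83.090909.


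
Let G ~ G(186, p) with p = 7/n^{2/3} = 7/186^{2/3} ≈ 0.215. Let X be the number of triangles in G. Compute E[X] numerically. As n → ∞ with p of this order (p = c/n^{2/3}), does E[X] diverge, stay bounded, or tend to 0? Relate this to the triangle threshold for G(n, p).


Number of potential triangles: C(186, 3) = 1055240.
Each occurs with probability p³ ≈ (0.215)³ ≈ 9.91444e-03.
By linearity: E[X] = C(186, 3)·p³ ≈ 1055240 · 9.91444e-03 ≈ 10462.115.
Since α = 2/3 < 1, p = c/n^{2/3} ≫ 1/n is above the triangle threshold p ~ 1/n. Asymptotically E[X] ~ (c³/6)·n^{3(1−α)} = (7³/6)·n^{1} → ∞; triangles are abundant w.h.p.

E[X] ≈ 10462.115; in regime p = Θ(1/n^{2/3}) E[X] diverges (above the triangle threshold p ~ 1/n).


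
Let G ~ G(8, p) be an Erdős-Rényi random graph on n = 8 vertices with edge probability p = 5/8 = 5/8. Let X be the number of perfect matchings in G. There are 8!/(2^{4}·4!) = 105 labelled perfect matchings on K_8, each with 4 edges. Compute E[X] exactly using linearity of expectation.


K_8 has 8!/(2^{4}·4!) = 105 labelled perfect matchings.
For each such perfect matching H, let X_H = 1 if all 4 edges of H are present in G. Then P[X_H = 1] = p^{4} = (5/8)^{4} = 625/4096.
Summing the indicators: E[X] = Σ_H E[X_H] = 105 · p^{4} = 105 · 625/4096 = 65625/4096.
Numerically: E[X] ≈ 16.02.

E[X] = 105 · (5/8)^{4} = 65625/4096 ≈ 16.02.


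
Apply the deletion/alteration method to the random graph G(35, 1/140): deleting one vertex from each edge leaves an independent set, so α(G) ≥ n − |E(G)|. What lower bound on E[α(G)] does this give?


E[|E(G)|] = C(35, 2)·p = 595 · (1/140) = 17/4.
E[α(G)] ≥ n − E[|E(G)|] = 35 − 17/4 = 123/4.
Numerically: ≈ 30.75000.
(This is only a lower bound; the true E[α(G)] may be larger.)

E[α(G)] ≥ 123/4 ≈ 30.75000.


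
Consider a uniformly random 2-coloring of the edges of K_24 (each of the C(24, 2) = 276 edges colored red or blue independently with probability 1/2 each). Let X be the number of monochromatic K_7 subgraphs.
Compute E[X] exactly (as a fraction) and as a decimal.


Let X = Σ_S X_S over the C(24, 7) = 346104 subsets S of size 7, where X_S = 1 if the K_7 on S is monochromatic.
For a fixed S, the K_7 on S has C(7, 2) = 21 edges. P[all 21 edges red] = (1/2)^21, and likewise for blue, so P[monochromatic] = 2·(1/2)^21 = 2^{1 − 21} = 1/1048576.
Summing: E[X] = C(24, 7) · 2^{1 − 21} = 346104 · 1/1048576 = 43263/131072.
Numerically: E[X] ≈ 0.3301.

E[X] = C(24,7)·2^(1−C(7,2)) = 43263/131072 ≈ 0.3301.


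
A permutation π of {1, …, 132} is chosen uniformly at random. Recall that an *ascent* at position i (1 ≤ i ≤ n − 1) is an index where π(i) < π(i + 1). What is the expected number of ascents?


Write X = Σ X_I over i = 1, …, 131, with X_I the indicator of one ascent.
There are 131 indicators.
For each fixed i, the pair (π(i), π(i+1)) is a uniformly random ordered pair of distinct values from {1, …, 132}; by symmetry P[π(i) < π(i+1)] = 1/2.
By linearity: E[X] = 131 · (1/2) = (132 − 1) · (1/2) = 131/2 ≈ 65.50000.

E[X] = 131/2 = 65.50000.


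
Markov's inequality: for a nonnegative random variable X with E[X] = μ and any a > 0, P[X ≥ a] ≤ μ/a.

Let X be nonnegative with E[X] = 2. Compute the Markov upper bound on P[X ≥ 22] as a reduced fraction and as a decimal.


μ = E[X] = 2, a = 22.
Markov: P[X ≥ 22] ≤ μ/a = (2)/22 = 1/11.
Numerically: ≈ 0.090909.
(Since a = 22 > μ = 2.000000, the bound 1/11 is < 1 and informative.)

P[X ≥ 22] ≤ 1/11 ≈ 0.090909.


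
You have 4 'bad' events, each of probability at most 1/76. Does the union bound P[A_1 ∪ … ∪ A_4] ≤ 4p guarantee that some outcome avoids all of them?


Union bound: P[∪_{i=1}^{4} A_i] ≤ Σ_i P[A_i] ≤ 4·p = 4·(1/76) = 1/19.
Numerically: 1/19 ≈ 0.0526316.
Is 1/19 < 1? YES.
Since P[∪ A_i] ≤ 1/19 < 1, the complement has P[∩ A_i^c] ≥ 1 − 1/19 = 18/19 > 0, so some outcome avoids every A_i.

4·p = 1/19 ≈ 0.0526316; existence CERTIFIED by the union bound.


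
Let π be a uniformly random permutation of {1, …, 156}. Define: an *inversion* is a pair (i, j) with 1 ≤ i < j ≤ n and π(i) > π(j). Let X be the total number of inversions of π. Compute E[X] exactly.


Write X = Σ X_I over the C(156, 2) = 12090 pairs i < j, with X_I the indicator of one inversion.
There are 12090 indicators.
For each fixed pair i < j, the values π(i) and π(j) are two distinct elements of {1, …, 156} in uniformly random order; by symmetry P[π(i) > π(j)] = 1/2.
By linearity: E[X] = 12090 · (1/2) = C(156, 2) · (1/2) = 12090/2 = 6045 ≈ 6045.00000.

E[X] = 6045 = 6045.00000.


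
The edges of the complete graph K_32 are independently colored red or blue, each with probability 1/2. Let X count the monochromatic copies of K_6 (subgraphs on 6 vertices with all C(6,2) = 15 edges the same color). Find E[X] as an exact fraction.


Let X = Σ_S X_S over the C(32, 6) = 906192 subsets S of size 6, where X_S = 1 if the K_6 on S is monochromatic.
For a fixed S, the K_6 on S has C(6, 2) = 15 edges. P[all 15 edges red] = (1/2)^15, and likewise for blue, so P[monochromatic] = 2·(1/2)^15 = 2^{1 − 15} = 1/16384.
By linearity: E[X] = C(32, 6) · 2^{1 − 15} = 906192 · 1/16384 = 56637/1024.
Numerically: E[X] ≈ 55.30957.

E[X] = C(32,6)·2^(1−C(6,2)) = 56637/1024 ≈ 55.30957.


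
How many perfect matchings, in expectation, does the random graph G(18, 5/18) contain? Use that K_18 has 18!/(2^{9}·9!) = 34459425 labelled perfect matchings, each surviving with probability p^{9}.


K_18 has 18!/(2^{9}·9!) = 34459425 labelled perfect matchings.
For each such perfect matching H, let X_H = 1 if all 9 edges of H are present in G. Then P[X_H = 1] = p^{9} = (5/18)^{9} = 1953125/198359290368.
Summing the indicators: E[X] = Σ_H E[X_H] = 34459425 · p^{9} = 34459425 · 1953125/198359290368 = 830908203125/2448880128.
Numerically: E[X] ≈ 339.

E[X] = 34459425 · (5/18)^{9} = 830908203125/2448880128 ≈ 339.


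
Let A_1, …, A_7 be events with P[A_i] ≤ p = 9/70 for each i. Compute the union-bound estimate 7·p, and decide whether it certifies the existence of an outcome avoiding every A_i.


Union bound: P[∪_{i=1}^{7} A_i] ≤ Σ_i P[A_i] ≤ 7·p = 7·(9/70) = 9/10.
Numerically: 9/10 ≈ 0.9000000.
Is 9/10 < 1? YES.
Since P[∪ A_i] ≤ 9/10 < 1, the complement has P[∩ A_i^c] ≥ 1 − 9/10 = 1/10 > 0, so some outcome avoids every A_i.

7·p = 9/10 ≈ 0.9000000; existence CERTIFIED by the union bound.


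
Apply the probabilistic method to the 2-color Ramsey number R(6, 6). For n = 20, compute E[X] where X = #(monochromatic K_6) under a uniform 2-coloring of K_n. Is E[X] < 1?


E[X] = C(20, 6) · 2^{1 − 15} = 38760 · 2^{−14} = 38760/16384.
As a reduced fraction: E[X] = 4845/2048 ≈ 2.365723.
Is E[X] < 1? NO.
Since E[X] ≥ 1, the first-moment bound is inconclusive at n = 20; it does NOT by itself certify R(6, 6) > 20.

E[X] = 4845/2048 ≈ 2.365723; E[X] ≥ 1; first-moment method inconclusive here.


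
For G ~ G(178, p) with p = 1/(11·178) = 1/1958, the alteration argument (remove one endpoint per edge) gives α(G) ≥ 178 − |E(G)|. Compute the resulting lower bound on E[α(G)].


E[|E(G)|] = C(178, 2)·p = 15753 · (1/1958) = 177/22.
E[α(G)] ≥ n − E[|E(G)|] = 178 − 177/22 = 3739/22.
Numerically: ≈ 169.954545.
(This is only a lower bound; the true E[α(G)] may be larger.)

E[α(G)] ≥ 3739/22 ≈ 169.954545.


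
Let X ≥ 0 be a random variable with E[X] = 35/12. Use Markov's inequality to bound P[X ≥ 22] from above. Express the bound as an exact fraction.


μ = E[X] = 35/12, a = 22.
Markov: P[X ≥ 22] ≤ μ/a = (35/12)/22 = 35/264.
Numerically: ≈ 0.133.
(Since a = 22 > μ = 2.917, the bound 35/264 is < 1 and informative.)

P[X ≥ 22] ≤ 35/264 ≈ 0.133.


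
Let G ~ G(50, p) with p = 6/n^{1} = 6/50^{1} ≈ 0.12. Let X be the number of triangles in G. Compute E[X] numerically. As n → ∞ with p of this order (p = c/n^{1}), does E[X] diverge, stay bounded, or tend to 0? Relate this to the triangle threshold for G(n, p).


Number of potential triangles: C(50, 3) = 19600.
Each occurs with probability p³ ≈ (0.12)³ ≈ 1.7280000e-03.
By linearity: E[X] = C(50, 3)·p³ ≈ 19600 · 1.7280000e-03 ≈ 33.86880.
Here α = 1, so p = 6/n is exactly at the triangle threshold p ~ 1/n. Asymptotically E[X] → c³/6 = 6³/6 = 36 ≈ 36.00000, a bounded constant. In this regime the triangle count is asymptotically Poisson(c³/6).

E[X] ≈ 33.86880; in regime p = Θ(1/n^{1}) E[X] stays bounded (at the triangle threshold p ~ 1/n).


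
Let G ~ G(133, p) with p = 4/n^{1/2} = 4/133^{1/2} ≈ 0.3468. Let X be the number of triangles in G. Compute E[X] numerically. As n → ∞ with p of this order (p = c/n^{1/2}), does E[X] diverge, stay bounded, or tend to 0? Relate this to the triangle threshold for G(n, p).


Number of potential triangles: C(133, 3) = 383306.
Each occurs with probability p³ ≈ (0.3468)³ ≈ 4.172559e-02.
By linearity: E[X] = C(133, 3)·p³ ≈ 383306 · 4.172559e-02 ≈ 15993.6700.
Since α = 1/2 < 1, p = c/n^{1/2} ≫ 1/n is above the triangle threshold p ~ 1/n. Asymptotically E[X] ~ (c³/6)·n^{3(1−α)} = (4³/6)·n^{1.5} → ∞; triangles are abundant w.h.p.

E[X] ≈ 15993.6700; in regime p = Θ(1/n^{1/2}) E[X] diverges (above the triangle threshold p ~ 1/n).


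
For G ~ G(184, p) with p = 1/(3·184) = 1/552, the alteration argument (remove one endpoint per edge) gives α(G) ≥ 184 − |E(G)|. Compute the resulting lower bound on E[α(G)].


E[|E(G)|] = C(184, 2)·p = 16836 · (1/552) = 61/2.
E[α(G)] ≥ n − E[|E(G)|] = 184 − 61/2 = 307/2.
Numerically: ≈ 153.50000.
(This is only a lower bound; the true E[α(G)] may be larger.)

E[α(G)] ≥ 307/2 ≈ 153.50000.


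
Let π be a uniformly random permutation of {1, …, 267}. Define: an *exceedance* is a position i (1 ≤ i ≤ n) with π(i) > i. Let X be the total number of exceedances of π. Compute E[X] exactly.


Write X = Σ_{i=1}^{267} X_i, where X_i = 1_{π(i) > i}.
For each fixed i, π(i) is uniform over {1, …, 267} (marginal of a uniform permutation), so P[π(i) > i] = (n − i)/n. Summing: Σ_{i=1}^{267} (n − i)/n = (0 + 1 + … + 266)/267 = 267(267 − 1)/(2·267) = (267 − 1)/2.
Hence E[X] = Σ_{i=1}^{267} (267 − i)/267 = 133 ≈ 133.00000.

E[X] = 133 = 133.00000.


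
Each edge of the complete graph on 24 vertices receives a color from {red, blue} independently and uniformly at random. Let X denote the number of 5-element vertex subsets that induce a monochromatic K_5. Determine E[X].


Let X = Σ_S X_S over the C(24, 5) = 42504 subsets S of size 5, where X_S = 1 if the K_5 on S is monochromatic.
For a fixed S, the K_5 on S has C(5, 2) = 10 edges. P[all 10 edges red] = (1/2)^10, and likewise for blue, so P[monochromatic] = 2·(1/2)^10 = 2^{1 − 10} = 1/512.
Summing: E[X] = C(24, 5) · 2^{1 − 10} = 42504 · 1/512 = 5313/64.
Numerically: E[X] ≈ 83.015625.

E[X] = C(24,5)·2^(1−C(5,2)) = 5313/64 ≈ 83.015625.


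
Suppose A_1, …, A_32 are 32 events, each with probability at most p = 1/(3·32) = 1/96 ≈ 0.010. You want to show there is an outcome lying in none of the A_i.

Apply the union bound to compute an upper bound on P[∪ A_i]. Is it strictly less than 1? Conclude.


Union bound: P[∪_{i=1}^{32} A_i] ≤ Σ_i P[A_i] ≤ 32·p = 32·(1/96) = 1/3.
Numerically: 1/3 ≈ 0.333.
Is 1/3 < 1? YES.
Since P[∪ A_i] ≤ 1/3 < 1, the complement has P[∩ A_i^c] ≥ 1 − 1/3 = 2/3 > 0, so some outcome avoids every A_i.

32·p = 1/3 ≈ 0.333; existence CERTIFIED by the union bound.


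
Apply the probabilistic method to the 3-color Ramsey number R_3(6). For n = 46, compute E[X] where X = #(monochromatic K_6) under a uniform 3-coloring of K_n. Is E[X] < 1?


E[X] = C(46, 6) · 3^{1 − 15} = 9366819 · 3^{−14} = 9366819/4782969.
As a reduced fraction: E[X] = 3122273/1594323 ≈ 1.9584.
Is E[X] < 1? NO.
Since E[X] ≥ 1, the first-moment bound is inconclusive at n = 46; it does NOT by itself certify R_3(6) > 46.

E[X] = 3122273/1594323 ≈ 1.9584; E[X] ≥ 1; first-moment method inconclusive here.


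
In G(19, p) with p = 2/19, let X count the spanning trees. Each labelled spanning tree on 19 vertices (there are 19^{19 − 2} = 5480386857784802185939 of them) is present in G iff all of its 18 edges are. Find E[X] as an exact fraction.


K_19 has 19^{19 − 2} = 5480386857784802185939 labelled spanning trees.
For each such spanning tree H, let X_H = 1 if all 18 edges of H are present in G. Then P[X_H = 1] = p^{18} = (2/19)^{18} = 262144/104127350297911241532841.
Summing the indicators: E[X] = Σ_H E[X_H] = 5480386857784802185939 · p^{18} = 5480386857784802185939 · 262144/104127350297911241532841 = 262144/19.
Numerically: E[X] ≈ 13797.1.

E[X] = 5480386857784802185939 · (2/19)^{18} = 262144/19 ≈ 13797.1.


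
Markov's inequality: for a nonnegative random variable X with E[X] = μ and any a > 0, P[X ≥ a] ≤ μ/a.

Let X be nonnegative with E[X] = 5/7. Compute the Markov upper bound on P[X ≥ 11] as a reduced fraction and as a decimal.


μ = E[X] = 5/7, a = 11.
Markov: P[X ≥ 11] ≤ μ/a = (5/7)/11 = 5/77.
Numerically: ≈ 0.06494.
(Since a = 11 > μ = 0.71429, the bound 5/77 is < 1 and informative.)

P[X ≥ 11] ≤ 5/77 ≈ 0.06494.


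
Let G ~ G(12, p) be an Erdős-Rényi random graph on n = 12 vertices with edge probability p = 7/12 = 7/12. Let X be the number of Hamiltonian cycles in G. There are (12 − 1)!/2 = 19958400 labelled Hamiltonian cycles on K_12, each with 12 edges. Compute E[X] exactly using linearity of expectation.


K_12 has (12 − 1)!/2 = 19958400 labelled Hamiltonian cycles.
For each such Hamiltonian cycle H, let X_H = 1 if all 12 edges of H are present in G. Then P[X_H = 1] = p^{12} = (7/12)^{12} = 13841287201/8916100448256.
By linearity: E[X] = Σ_H E[X_H] = 19958400 · p^{12} = 19958400 · 13841287201/8916100448256 = 26644477861925/859963392.
Numerically: E[X] ≈ 30983.

E[X] = 19958400 · (7/12)^{12} = 26644477861925/859963392 ≈ 30983.


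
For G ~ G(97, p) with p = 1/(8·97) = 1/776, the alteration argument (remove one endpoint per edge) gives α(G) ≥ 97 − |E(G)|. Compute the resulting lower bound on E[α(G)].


E[|E(G)|] = C(97, 2)·p = 4656 · (1/776) = 6.
E[α(G)] ≥ n − E[|E(G)|] = 97 − 6 = 91.
Numerically: ≈ 91.0000.
(This is only a lower bound; the true E[α(G)] may be larger.)

E[α(G)] ≥ 91 ≈ 91.0000.


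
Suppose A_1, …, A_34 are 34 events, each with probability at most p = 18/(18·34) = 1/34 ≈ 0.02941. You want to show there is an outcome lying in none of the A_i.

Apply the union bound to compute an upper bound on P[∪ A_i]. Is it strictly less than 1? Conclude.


Union bound: P[∪_{i=1}^{34} A_i] ≤ Σ_i P[A_i] ≤ 34·p = 34·(1/34) = 1.
Numerically: 1 ≈ 1.00000.
Is 1 < 1? NO.
Since the bound 1 is ≥ 1, the union bound is uninformative here; it does NOT by itself certify existence.

34·p = 1 ≈ 1.00000; existence NOT certified by the union bound.


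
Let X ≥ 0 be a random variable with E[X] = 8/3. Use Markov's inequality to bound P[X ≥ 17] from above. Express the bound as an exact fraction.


μ = E[X] = 8/3, a = 17.
Markov: P[X ≥ 17] ≤ μ/a = (8/3)/17 = 8/51.
Numerically: ≈ 0.1569.
(Since a = 17 > μ = 2.6667, the bound 8/51 is < 1 and informative.)

P[X ≥ 17] ≤ 8/51 ≈ 0.1569.


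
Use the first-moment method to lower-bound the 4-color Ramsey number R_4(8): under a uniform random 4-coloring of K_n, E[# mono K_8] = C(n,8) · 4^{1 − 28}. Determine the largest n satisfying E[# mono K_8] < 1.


We need C(n, 8) · 4^{1 − 28} < 1, i.e. C(n, 8) < 4^{28 − 1} = 18014398509481984.
Check values of n near the boundary:
  n = 407: C(407, 8) = 17424959239309050; 17424959239309050 < 18014398509481984? YES
  n = 408: C(408, 8) = 17773458424095231; 17773458424095231 < 18014398509481984? YES
  n = 409: C(409, 8) = 18128041135797879; 18128041135797879 < 18014398509481984? NO
The largest n with C(n, 8) < 18014398509481984 is n = 408 (where E[X] = 17773458424095231/18014398509481984 ≈ 0.9866251). Hence R_4(8) > 408, i.e. R_4(8) ≥ 409.

Largest n = 408; hence R_4(8) > 408.


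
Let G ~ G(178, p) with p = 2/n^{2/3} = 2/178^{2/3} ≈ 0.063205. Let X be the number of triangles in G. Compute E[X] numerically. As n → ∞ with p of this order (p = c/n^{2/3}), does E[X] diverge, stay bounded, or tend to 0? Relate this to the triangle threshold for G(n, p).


Number of potential triangles: C(178, 3) = 924176.
Each occurs with probability p³ ≈ (0.063205)³ ≈ 2.5249337e-04.
By linearity: E[X] = C(178, 3)·p³ ≈ 924176 · 2.5249337e-04 ≈ 233.34831.
Since α = 2/3 < 1, p = c/n^{2/3} ≫ 1/n is above the triangle threshold p ~ 1/n. Asymptotically E[X] ~ (c³/6)·n^{3(1−α)} = (2³/6)·n^{1} → ∞; triangles are abundant w.h.p.

E[X] ≈ 233.34831; in regime p = Θ(1/n^{2/3}) E[X] diverges (above the triangle threshold p ~ 1/n).


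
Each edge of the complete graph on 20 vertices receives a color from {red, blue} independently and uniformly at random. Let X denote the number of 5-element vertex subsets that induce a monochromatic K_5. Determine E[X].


Let X = Σ_S X_S over the C(20, 5) = 15504 subsets S of size 5, where X_S = 1 if the K_5 on S is monochromatic.
For a fixed S, the K_5 on S has C(5, 2) = 10 edges. P[all 10 edges red] = (1/2)^10, and likewise for blue, so P[monochromatic] = 2·(1/2)^10 = 2^{1 − 10} = 1/512.
By linearity of expectation: E[X] = C(20, 5) · 2^{1 − 10} = 15504 · 1/512 = 969/32.
Numerically: E[X] ≈ 30.2812.

E[X] = C(20,5)·2^(1−C(5,2)) = 969/32 ≈ 30.2812.


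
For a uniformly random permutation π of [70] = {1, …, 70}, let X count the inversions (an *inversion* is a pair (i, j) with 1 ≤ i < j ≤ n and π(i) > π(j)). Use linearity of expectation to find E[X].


Write X = Σ X_I over the C(70, 2) = 2415 pairs i < j, with X_I the indicator of one inversion.
There are 2415 indicators.
For each fixed pair i < j, the values π(i) and π(j) are two distinct elements of {1, …, 70} in uniformly random order; by symmetry P[π(i) > π(j)] = 1/2.
By linearity: E[X] = 2415 · (1/2) = C(70, 2) · (1/2) = 2415/2 = 2415/2 ≈ 1207.500000.

E[X] = 2415/2 = 1207.500000.


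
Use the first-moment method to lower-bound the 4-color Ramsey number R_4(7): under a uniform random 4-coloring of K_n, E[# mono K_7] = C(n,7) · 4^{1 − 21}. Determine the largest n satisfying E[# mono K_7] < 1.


We need C(n, 7) · 4^{1 − 21} < 1, i.e. C(n, 7) < 4^{21 − 1} = 1099511627776.
Check values of n near the boundary:
  n = 178: C(178, 7) = 996867063280; 996867063280 < 1099511627776? YES
  n = 179: C(179, 7) = 1037437234460; 1037437234460 < 1099511627776? YES
  n = 180: C(180, 7) = 1079414463600; 1079414463600 < 1099511627776? YES
  n = 181: C(181, 7) = 1122839183400; 1122839183400 < 1099511627776? NO
The largest n with C(n, 7) < 1099511627776 is n = 180 (where E[X] = 67463403975/68719476736 ≈ 0.9817217). Hence R_4(7) > 180, i.e. R_4(7) ≥ 181.

Largest n = 180; hence R_4(7) > 180.


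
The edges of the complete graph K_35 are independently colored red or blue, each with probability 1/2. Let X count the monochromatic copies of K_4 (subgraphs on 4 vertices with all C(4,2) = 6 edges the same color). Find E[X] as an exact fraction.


Let X = Σ_S X_S over the C(35, 4) = 52360 subsets S of size 4, where X_S = 1 if the K_4 on S is monochromatic.
For a fixed S, the K_4 on S has C(4, 2) = 6 edges. P[all 6 edges red] = (1/2)^6, and likewise for blue, so P[monochromatic] = 2·(1/2)^6 = 2^{1 − 6} = 1/32.
By linearity: E[X] = C(35, 4) · 2^{1 − 6} = 52360 · 1/32 = 6545/4.
Numerically: E[X] ≈ 1636.25000.

E[X] = C(35,4)·2^(1−C(4,2)) = 6545/4 ≈ 1636.25000.


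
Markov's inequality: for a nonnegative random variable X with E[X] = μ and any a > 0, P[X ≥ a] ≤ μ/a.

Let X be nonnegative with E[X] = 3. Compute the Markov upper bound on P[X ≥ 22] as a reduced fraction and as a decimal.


μ = E[X] = 3, a = 22.
Markov: P[X ≥ 22] ≤ μ/a = (3)/22 = 3/22.
Numerically: ≈ 0.13636.
(Since a = 22 > μ = 3.00000, the bound 3/22 is < 1 and informative.)

P[X ≥ 22] ≤ 3/22 ≈ 0.13636.


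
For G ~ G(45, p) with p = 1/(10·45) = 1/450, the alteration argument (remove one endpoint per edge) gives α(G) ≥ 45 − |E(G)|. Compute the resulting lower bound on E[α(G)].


E[|E(G)|] = C(45, 2)·p = 990 · (1/450) = 11/5.
E[α(G)] ≥ n − E[|E(G)|] = 45 − 11/5 = 214/5.
Numerically: ≈ 42.800.
(This is only a lower bound; the true E[α(G)] may be larger.)

E[α(G)] ≥ 214/5 ≈ 42.800.


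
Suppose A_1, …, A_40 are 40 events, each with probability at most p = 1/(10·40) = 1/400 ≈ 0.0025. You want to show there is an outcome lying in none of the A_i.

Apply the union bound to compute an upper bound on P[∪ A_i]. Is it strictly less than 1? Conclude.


Union bound: P[∪_{i=1}^{40} A_i] ≤ Σ_i P[A_i] ≤ 40·p = 40·(1/400) = 1/10.
Numerically: 1/10 ≈ 0.1000.
Is 1/10 < 1? YES.
Since P[∪ A_i] ≤ 1/10 < 1, the complement has P[∩ A_i^c] ≥ 1 − 1/10 = 9/10 > 0, so some outcome avoids every A_i.

40·p = 1/10 ≈ 0.1000; existence CERTIFIED by the union bound.


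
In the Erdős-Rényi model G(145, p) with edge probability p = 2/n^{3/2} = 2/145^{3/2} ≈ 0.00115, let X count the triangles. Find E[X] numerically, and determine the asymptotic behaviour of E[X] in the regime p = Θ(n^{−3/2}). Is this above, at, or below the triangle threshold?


Number of potential triangles: C(145, 3) = 497640.
Each occurs with probability p³ ≈ (0.00115)³ ≈ 1.50291e-09.
By linearity: E[X] = C(145, 3)·p³ ≈ 497640 · 1.50291e-09 ≈ 0.001.
Since α = 3/2 > 1, p = c/n^{3/2} = o(1/n) is below the triangle threshold p ~ 1/n. Asymptotically E[X] ~ (c³/6)·n^{3(1−α)} = (2³/6)·n^{-1.5} → 0, so by Markov's inequality G has no triangles w.h.p.

E[X] ≈ 0.001; in regime p = Θ(1/n^{3/2}) E[X] tends to 0 (below the triangle threshold p ~ 1/n).


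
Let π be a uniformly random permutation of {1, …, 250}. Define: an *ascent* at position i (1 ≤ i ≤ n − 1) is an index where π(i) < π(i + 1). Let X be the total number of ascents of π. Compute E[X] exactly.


Write X = Σ X_I over i = 1, …, 249, with X_I the indicator of one ascent.
There are 249 indicators.
For each fixed i, the pair (π(i), π(i+1)) is a uniformly random ordered pair of distinct values from {1, …, 250}; by symmetry P[π(i) < π(i+1)] = 1/2.
By linearity: E[X] = 249 · (1/2) = (250 − 1) · (1/2) = 249/2 ≈ 124.500.

E[X] = 249/2 = 124.500.


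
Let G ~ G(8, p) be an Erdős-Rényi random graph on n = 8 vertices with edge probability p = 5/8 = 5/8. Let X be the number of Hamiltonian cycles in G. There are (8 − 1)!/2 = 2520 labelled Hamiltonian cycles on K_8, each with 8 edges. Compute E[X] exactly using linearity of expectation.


K_8 has (8 − 1)!/2 = 2520 labelled Hamiltonian cycles.
For each such Hamiltonian cycle H, let X_H = 1 if all 8 edges of H are present in G. Then P[X_H = 1] = p^{8} = (5/8)^{8} = 390625/16777216.
By linearity of expectation: E[X] = Σ_H E[X_H] = 2520 · p^{8} = 2520 · 390625/16777216 = 123046875/2097152.
Numerically: E[X] ≈ 58.673.

E[X] = 2520 · (5/8)^{8} = 123046875/2097152 ≈ 58.673.


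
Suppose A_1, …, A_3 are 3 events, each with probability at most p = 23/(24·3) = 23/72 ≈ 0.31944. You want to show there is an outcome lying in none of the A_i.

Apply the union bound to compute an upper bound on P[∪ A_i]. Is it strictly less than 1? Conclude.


Union bound: P[∪_{i=1}^{3} A_i] ≤ Σ_i P[A_i] ≤ 3·p = 3·(23/72) = 23/24.
Numerically: 23/24 ≈ 0.95833.
Is 23/24 < 1? YES.
Since P[∪ A_i] ≤ 23/24 < 1, the complement has P[∩ A_i^c] ≥ 1 − 23/24 = 1/24 > 0, so some outcome avoids every A_i.

3·p = 23/24 ≈ 0.95833; existence CERTIFIED by the union bound.


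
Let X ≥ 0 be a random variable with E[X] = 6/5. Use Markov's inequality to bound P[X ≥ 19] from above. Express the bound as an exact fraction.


μ = E[X] = 6/5, a = 19.
Markov: P[X ≥ 19] ≤ μ/a = (6/5)/19 = 6/95.
Numerically: ≈ 0.063158.
(Since a = 19 > μ = 1.200000, the bound 6/95 is < 1 and informative.)

P[X ≥ 19] ≤ 6/95 ≈ 0.063158.


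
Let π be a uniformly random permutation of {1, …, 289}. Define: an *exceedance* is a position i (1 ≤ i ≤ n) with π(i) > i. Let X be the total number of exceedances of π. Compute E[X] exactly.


Write X = Σ_{i=1}^{289} X_i, where X_i = 1_{π(i) > i}.
For each fixed i, π(i) is uniform over {1, …, 289} (marginal of a uniform permutation), so P[π(i) > i] = (n − i)/n. Summing: Σ_{i=1}^{289} (n − i)/n = (0 + 1 + … + 288)/289 = 289(289 − 1)/(2·289) = (289 − 1)/2.
Hence E[X] = Σ_{i=1}^{289} (289 − i)/289 = 144 ≈ 144.00000.

E[X] = 144 = 144.00000.


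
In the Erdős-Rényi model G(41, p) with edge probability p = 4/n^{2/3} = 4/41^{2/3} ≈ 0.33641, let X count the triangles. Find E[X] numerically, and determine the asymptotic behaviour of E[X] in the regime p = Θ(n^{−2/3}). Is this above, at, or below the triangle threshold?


Number of potential triangles: C(41, 3) = 10660.
Each occurs with probability p³ ≈ (0.33641)³ ≈ 3.8072576e-02.
By linearity: E[X] = C(41, 3)·p³ ≈ 10660 · 3.8072576e-02 ≈ 405.85366.
Since α = 2/3 < 1, p = c/n^{2/3} ≫ 1/n is above the triangle threshold p ~ 1/n. Asymptotically E[X] ~ (c³/6)·n^{3(1−α)} = (4³/6)·n^{1} → ∞; triangles are abundant w.h.p.

E[X] ≈ 405.85366; in regime p = Θ(1/n^{2/3}) E[X] diverges (above the triangle threshold p ~ 1/n).
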